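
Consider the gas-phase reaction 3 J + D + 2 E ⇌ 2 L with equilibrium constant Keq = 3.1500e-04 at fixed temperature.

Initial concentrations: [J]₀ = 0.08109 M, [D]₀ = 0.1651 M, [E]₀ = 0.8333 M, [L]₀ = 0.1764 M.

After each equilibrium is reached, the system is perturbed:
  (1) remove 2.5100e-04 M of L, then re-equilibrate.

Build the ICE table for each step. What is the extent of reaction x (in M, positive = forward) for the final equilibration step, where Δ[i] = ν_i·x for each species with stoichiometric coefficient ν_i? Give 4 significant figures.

x = 1.2360e-04 M

Q₀ = 509 vs Keq = 3.1500e-04 ⇒ Q>K, reverse
Step 1:
                    J           D           E           L
  init        0.08109      0.1651      0.8333      0.1764
  Δ            0.2619      0.0873      0.1746     -0.1746
  eq            0.343      0.2524       1.008    0.001805
  solve Keq expr → x = -0.0873; check Q = 3.1500e-04
Then remove 2.5100e-04 M of L.
Step 2:
                    J           D           E           L
  init          0.343      0.2524       1.008    0.001554
  Δ       -3.7079e-04 -1.2360e-04 -2.4719e-04  2.4719e-04
  eq           0.3426      0.2523       1.008    0.001801
  solve Keq expr → x = 1.2360e-04; check Q = 3.1500e-04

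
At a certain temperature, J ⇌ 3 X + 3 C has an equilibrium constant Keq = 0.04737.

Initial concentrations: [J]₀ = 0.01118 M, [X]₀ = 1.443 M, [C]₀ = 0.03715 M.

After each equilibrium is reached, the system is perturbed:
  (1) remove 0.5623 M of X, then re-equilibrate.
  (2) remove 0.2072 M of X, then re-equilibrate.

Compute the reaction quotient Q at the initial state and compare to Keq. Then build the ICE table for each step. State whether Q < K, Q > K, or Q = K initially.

Q₀ = 0.01378; Q < K (proceeds forward)

Q₀ = 0.01378 vs Keq = 0.04737 ⇒ Q<K, forward
Step 1:
                   J          X          C
  Initial    0.01118      1.443    0.03715
  Change   -0.003778    0.01134    0.01134
  Equil     0.007402      1.454    0.04849
  solve Keq expr → x = 0.003778; check Q = 0.04737
Then remove 0.5623 M of X.
Step 2:
                   J          X          C
  Initial   0.007402      0.892    0.04849
  Change   -0.003968     0.0119     0.0119
  Equil     0.003434     0.9039    0.06039
  solve Keq expr → x = 0.003968; check Q = 0.04737
Then remove 0.2072 M of X.
Step 3:
                   J          X          C
  Initial   0.003434     0.6967    0.06039
  Change   -0.001458   0.004373   0.004373
  Equil     0.001976     0.7011    0.06476
  solve Keq expr → x = 0.001458; check Q = 0.04737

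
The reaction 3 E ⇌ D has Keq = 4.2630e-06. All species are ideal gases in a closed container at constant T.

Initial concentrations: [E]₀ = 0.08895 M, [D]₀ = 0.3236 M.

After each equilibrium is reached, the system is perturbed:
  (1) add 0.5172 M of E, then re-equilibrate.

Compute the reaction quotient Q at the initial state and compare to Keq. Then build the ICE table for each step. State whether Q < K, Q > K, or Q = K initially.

Q₀ = 459.8; Q > K (proceeds reverse)

Q₀ = 459.8 vs Keq = 4.2630e-06 ⇒ Q>K, reverse
Step 1:
                   E          D
  init       0.08895     0.3236
  Δ           0.9708    -0.3236
  eq            1.06 5.0735e-06
  solve Keq expr → x = -0.3236; check Q = 4.2630e-06
Then add 0.5172 M of E.
Step 2:
                   E          D
  init         1.577 5.0735e-06
  Δ       -3.4927e-05 1.1642e-05
  eq           1.577 1.6716e-05
  solve Keq expr → x = 1.1642e-05; check Q = 4.2630e-06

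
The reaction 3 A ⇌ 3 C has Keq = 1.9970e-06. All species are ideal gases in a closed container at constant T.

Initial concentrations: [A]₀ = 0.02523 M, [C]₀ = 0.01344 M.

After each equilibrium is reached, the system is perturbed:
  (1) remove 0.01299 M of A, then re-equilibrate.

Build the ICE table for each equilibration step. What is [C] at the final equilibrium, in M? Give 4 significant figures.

Q₀ = 0.1512 vs Keq = 1.9970e-06 ⇒ Q>K, reverse
Step 1:
                  A         C
  init      0.02523   0.01344
  Δ         0.01296  -0.01296
  eq        0.03819 4.8091e-04
  solve Keq expr → x = -0.00432; check Q = 1.9970e-06
Then remove 0.01299 M of A.
Step 2:
                  A         C
  init       0.0252 4.8091e-04
  Δ       1.6155e-04 -1.6155e-04
  eq        0.02536 3.1936e-04
  solve Keq expr → x = -5.3849e-05; check Q = 1.9970e-06

[C]_eq = 3.1936e-04 M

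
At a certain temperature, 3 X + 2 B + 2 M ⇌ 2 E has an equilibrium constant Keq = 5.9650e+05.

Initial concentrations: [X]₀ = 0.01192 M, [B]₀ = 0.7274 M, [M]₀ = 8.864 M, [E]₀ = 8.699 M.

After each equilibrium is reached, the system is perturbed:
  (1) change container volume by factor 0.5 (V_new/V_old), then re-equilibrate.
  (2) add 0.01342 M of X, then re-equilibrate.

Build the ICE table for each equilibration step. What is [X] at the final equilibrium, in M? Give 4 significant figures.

[X]_eq = 0.00923 M

Q₀ = 1.0747e+06 vs Keq = 5.9650e+05 ⇒ Q>K, reverse
Step 1:
                    X           B           M           E
  Initial     0.01192      0.7274       8.864       8.699
  Change     0.002558    0.001706    0.001706   -0.001706
  Equil       0.01448      0.7291       8.866       8.697
  solve Keq expr → x = -8.5276e-04; check Q = 5.9650e+05
Then change container volume by factor 0.5 (V_new/V_old).
Step 2:
                    X           B           M           E
  Initial     0.02896       1.458       17.73       17.39
  Change     -0.01977    -0.01318    -0.01318     0.01318
  Equil      0.009185       1.445       17.72       17.41
  solve Keq expr → x = 0.00659; check Q = 5.9650e+05
Then add 0.01342 M of X.
Step 3:
                    X           B           M           E
  Initial     0.02261       1.445       17.72       17.41
  Change     -0.01338   -0.008917   -0.008917    0.008917
  Equil       0.00923       1.436       17.71       17.42
  solve Keq expr → x = 0.004459; check Q = 5.9650e+05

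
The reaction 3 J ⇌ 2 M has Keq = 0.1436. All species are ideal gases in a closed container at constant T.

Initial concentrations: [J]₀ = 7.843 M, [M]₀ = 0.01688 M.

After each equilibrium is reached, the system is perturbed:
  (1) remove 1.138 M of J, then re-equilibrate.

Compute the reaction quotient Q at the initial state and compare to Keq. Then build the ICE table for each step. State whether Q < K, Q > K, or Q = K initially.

Q₀ = 5.9061e-07 vs Keq = 0.1436 ⇒ Q<K, forward
Step 1:
                  J         M
  Initial     7.843   0.01688
  Change     -4.097     2.731
  Equil       3.746     2.748
  solve Keq expr → x = 1.366; check Q = 0.1436
Then remove 1.138 M of J.
Step 2:
                  J         M
  Initial     2.608     2.748
  Change     0.7005    -0.467
  Equil       3.309     2.281
  solve Keq expr → x = -0.2335; check Q = 0.1436

Q₀ = 5.9061e-07; Q < K (proceeds forward)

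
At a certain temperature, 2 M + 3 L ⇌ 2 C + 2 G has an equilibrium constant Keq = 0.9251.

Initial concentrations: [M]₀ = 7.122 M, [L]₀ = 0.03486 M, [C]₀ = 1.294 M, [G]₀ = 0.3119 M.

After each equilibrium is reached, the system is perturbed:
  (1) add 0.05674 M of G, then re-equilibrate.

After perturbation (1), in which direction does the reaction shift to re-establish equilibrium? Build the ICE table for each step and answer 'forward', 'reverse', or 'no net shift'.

Direction: reverse

Q₀ = 75.81 vs Keq = 0.9251 ⇒ Q>K, reverse
Step 1:
                    M           L           C           G
  Initial       7.122     0.03486       1.294      0.3119
  Change      0.06086     0.09129    -0.06086    -0.06086
  Equil         7.183      0.1262       1.233       0.251
  solve Keq expr → x = -0.03043; check Q = 0.9251
Then add 0.05674 M of G.
Step 2:
                    M           L           C           G
  Initial       7.183      0.1262       1.233      0.3078
  Change      0.00964     0.01446    -0.00964    -0.00964
  Equil         7.193      0.1406       1.223      0.2981
  solve Keq expr → x = -0.00482; check Q = 0.9251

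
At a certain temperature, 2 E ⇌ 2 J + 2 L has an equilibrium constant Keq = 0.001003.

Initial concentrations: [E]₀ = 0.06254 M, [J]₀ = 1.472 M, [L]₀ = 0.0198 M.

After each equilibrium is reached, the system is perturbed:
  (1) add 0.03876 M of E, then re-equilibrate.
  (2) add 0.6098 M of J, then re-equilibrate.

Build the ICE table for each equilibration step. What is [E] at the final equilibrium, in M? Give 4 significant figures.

Q₀ = 0.2172 vs Keq = 0.001003 ⇒ Q>K, reverse
Step 1:
                    E           J           L
  init        0.06254       1.472      0.0198
  Δ           0.01804    -0.01804    -0.01804
  eq          0.08058       1.454    0.001755
  solve Keq expr → x = -0.009022; check Q = 0.001003
Then add 0.03876 M of E.
Step 2:
                    E           J           L
  init         0.1193       1.454    0.001755
  Δ       -8.2484e-04  8.2484e-04  8.2484e-04
  eq           0.1185       1.455     0.00258
  solve Keq expr → x = 4.1242e-04; check Q = 0.001003
Then add 0.6098 M of J.
Step 3:
                    E           J           L
  init         0.1185       2.065     0.00258
  Δ        7.4991e-04 -7.4991e-04 -7.4991e-04
  eq           0.1193       2.064     0.00183
  solve Keq expr → x = -3.7496e-04; check Q = 0.001003

[E]_eq = 0.1193 M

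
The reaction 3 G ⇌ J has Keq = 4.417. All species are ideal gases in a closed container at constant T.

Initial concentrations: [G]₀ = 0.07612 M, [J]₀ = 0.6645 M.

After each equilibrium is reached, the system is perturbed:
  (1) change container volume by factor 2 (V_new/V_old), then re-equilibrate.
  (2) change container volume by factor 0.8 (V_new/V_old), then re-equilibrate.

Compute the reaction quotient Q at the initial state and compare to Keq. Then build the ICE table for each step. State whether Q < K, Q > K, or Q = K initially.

Q₀ = 1507 vs Keq = 4.417 ⇒ Q>K, reverse
Step 1:
                    G           J
  Initial     0.07612      0.6645
  Change       0.4158     -0.1386
  Equil         0.492      0.5259
  solve Keq expr → x = -0.1386; check Q = 4.417
Then change container volume by factor 2 (V_new/V_old).
Step 2:
                    G           J
  Initial       0.246      0.2629
  Change        0.123    -0.04101
  Equil         0.369      0.2219
  solve Keq expr → x = -0.04101; check Q = 4.417
Then change container volume by factor 0.8 (V_new/V_old).
Step 3:
                    G           J
  Initial      0.4613      0.2774
  Change     -0.05516     0.01839
  Equil        0.4061      0.2958
  solve Keq expr → x = 0.01839; check Q = 4.417

Q₀ = 1507; Q > K (proceeds reverse)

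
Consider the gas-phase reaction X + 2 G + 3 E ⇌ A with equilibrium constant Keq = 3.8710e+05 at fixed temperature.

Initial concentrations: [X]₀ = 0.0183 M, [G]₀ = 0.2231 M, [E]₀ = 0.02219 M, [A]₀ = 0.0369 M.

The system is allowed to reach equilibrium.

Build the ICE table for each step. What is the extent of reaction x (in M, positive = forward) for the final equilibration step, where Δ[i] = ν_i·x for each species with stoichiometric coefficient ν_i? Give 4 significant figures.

Q₀ = 3.7077e+06 vs Keq = 3.8710e+05 ⇒ Q>K, reverse
Step 1:
                    X           G           E           A
  I            0.0183      0.2231     0.02219      0.0369
  C          0.005722     0.01144     0.01716   -0.005722
  E           0.02402      0.2345     0.03935     0.03118
  solve Keq expr → x = -0.005722; check Q = 3.8710e+05

x = -0.005722 M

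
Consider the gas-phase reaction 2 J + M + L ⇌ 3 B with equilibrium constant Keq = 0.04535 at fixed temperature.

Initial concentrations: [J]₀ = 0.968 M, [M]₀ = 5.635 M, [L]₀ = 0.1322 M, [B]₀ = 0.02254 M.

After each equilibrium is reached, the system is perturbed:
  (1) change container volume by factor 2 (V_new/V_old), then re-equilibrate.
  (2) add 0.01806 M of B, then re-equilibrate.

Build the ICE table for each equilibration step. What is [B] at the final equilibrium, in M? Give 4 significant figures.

Q₀ = 1.6405e-05 vs Keq = 0.04535 ⇒ Q<K, forward
Step 1:
                    J           M           L           B
  I             0.968       5.635      0.1322     0.02254
  C           -0.1348    -0.06741    -0.06741      0.2022
  E            0.8332       5.568     0.06479      0.2248
  solve Keq expr → x = 0.06741; check Q = 0.04535
Then change container volume by factor 2 (V_new/V_old).
Step 2:
                    J           M           L           B
  I            0.4166       2.784     0.03239      0.1124
  C           0.01109    0.005545    0.005545    -0.01664
  E            0.4277       2.789     0.03794     0.09575
  solve Keq expr → x = -0.005545; check Q = 0.04535
Then add 0.01806 M of B.
Step 3:
                    J           M           L           B
  I            0.4277       2.789     0.03794      0.1138
  C          0.008743    0.004371    0.004371    -0.01311
  E            0.4364       2.794     0.04231      0.1007
  solve Keq expr → x = -0.004371; check Q = 0.04535

[B]_eq = 0.1007 M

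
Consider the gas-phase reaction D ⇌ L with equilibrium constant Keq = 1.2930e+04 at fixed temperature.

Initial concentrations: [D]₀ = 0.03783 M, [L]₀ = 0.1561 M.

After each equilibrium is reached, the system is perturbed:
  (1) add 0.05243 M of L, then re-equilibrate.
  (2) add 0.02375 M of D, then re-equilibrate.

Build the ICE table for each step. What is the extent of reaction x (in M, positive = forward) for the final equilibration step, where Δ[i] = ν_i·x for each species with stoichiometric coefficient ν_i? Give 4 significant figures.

Q₀ = 4.126 vs Keq = 1.2930e+04 ⇒ Q<K, forward
Step 1:
                   D          L
  I          0.03783     0.1561
  C         -0.03782    0.03782
  E       1.4997e-05     0.1939
  solve Keq expr → x = 0.03782; check Q = 1.2930e+04
Then add 0.05243 M of L.
Step 2:
                   D          L
  I       1.4997e-05     0.2463
  C       4.0546e-06 -4.0546e-06
  E       1.9052e-05     0.2463
  solve Keq expr → x = -4.0546e-06; check Q = 1.2930e+04
Then add 0.02375 M of D.
Step 3:
                   D          L
  I          0.02377     0.2463
  C         -0.02375    0.02375
  E       2.0889e-05     0.2701
  solve Keq expr → x = 0.02375; check Q = 1.2930e+04

x = 0.02375 M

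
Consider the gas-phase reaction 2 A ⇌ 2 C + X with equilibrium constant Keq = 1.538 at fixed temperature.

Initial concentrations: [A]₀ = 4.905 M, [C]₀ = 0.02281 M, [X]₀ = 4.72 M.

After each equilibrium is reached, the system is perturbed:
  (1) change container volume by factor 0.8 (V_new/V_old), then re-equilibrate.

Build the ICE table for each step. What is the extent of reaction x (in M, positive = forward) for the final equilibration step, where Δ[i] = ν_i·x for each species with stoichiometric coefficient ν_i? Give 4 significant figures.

x = -0.07269 M

Q₀ = 1.0207e-04 vs Keq = 1.538 ⇒ Q<K, forward
Step 1:
                    A           C           X
  init          4.905     0.02281        4.72
  Δ            -1.676       1.676      0.8379
  eq            3.229       1.699       5.558
  solve Keq expr → x = 0.8379; check Q = 1.538
Then change container volume by factor 0.8 (V_new/V_old).
Step 2:
                    A           C           X
  init          4.036       2.123       6.947
  Δ            0.1454     -0.1454    -0.07269
  eq            4.182       1.978       6.875
  solve Keq expr → x = -0.07269; check Q = 1.538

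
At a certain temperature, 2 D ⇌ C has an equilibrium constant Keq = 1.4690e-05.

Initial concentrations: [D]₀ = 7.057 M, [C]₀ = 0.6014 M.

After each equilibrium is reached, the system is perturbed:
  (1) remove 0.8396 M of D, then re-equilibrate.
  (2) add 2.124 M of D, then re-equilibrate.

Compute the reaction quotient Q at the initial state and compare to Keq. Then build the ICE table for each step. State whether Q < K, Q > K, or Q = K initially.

Q₀ = 0.01208 vs Keq = 1.4690e-05 ⇒ Q>K, reverse
Step 1:
                  D         C
  Initial     7.057    0.6014
  Change      1.201   -0.6004
  Equil       8.258  0.001002
  solve Keq expr → x = -0.6004; check Q = 1.4690e-05
Then remove 0.8396 M of D.
Step 2:
                  D         C
  Initial     7.418  0.001002
  Change  3.8652e-04 -1.9326e-04
  Equil       7.419 8.0847e-04
  solve Keq expr → x = -1.9326e-04; check Q = 1.4690e-05
Then add 2.124 M of D.
Step 3:
                  D         C
  Initial     9.543 8.0847e-04
  Change  -0.001058 5.2892e-04
  Equil       9.542  0.001337
  solve Keq expr → x = 5.2892e-04; check Q = 1.4690e-05

Q₀ = 0.01208; Q > K (proceeds reverse)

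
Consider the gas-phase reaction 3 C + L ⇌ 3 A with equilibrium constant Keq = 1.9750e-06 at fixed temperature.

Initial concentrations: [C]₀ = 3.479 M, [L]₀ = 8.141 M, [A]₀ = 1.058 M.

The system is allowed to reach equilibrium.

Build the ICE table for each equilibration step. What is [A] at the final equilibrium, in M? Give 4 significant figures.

Q₀ = 0.003455 vs Keq = 1.9750e-06 ⇒ Q>K, reverse
Step 1:
                  C         L         A
  init        3.479     8.141     1.058
  Δ          0.9449     0.315   -0.9449
  eq          4.424     8.456    0.1131
  solve Keq expr → x = -0.315; check Q = 1.9750e-06

[A]_eq = 0.1131 M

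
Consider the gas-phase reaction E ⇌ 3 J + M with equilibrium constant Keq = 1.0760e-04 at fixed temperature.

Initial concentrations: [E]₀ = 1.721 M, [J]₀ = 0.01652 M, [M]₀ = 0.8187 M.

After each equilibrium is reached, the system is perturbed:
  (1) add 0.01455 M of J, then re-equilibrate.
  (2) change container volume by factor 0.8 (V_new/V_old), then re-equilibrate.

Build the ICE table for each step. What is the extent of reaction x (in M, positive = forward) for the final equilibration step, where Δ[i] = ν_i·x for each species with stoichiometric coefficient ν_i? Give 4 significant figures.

x = -0.004999 M

Q₀ = 2.1447e-06 vs Keq = 1.0760e-04 ⇒ Q<K, forward
Step 1:
                   E          J          M
  init         1.721    0.01652     0.8187
  Δ         -0.01463    0.04388    0.01463
  eq           1.706     0.0604     0.8333
  solve Keq expr → x = 0.01463; check Q = 1.0760e-04
Then add 0.01455 M of J.
Step 2:
                   E          J          M
  init         1.706    0.07495     0.8333
  Δ         0.004792   -0.01438  -0.004792
  eq           1.711    0.06057     0.8285
  solve Keq expr → x = -0.004792; check Q = 1.0760e-04
Then change container volume by factor 0.8 (V_new/V_old).
Step 3:
                   E          J          M
  init         2.139    0.07571      1.036
  Δ         0.004999     -0.015  -0.004999
  eq           2.144    0.06072      1.031
  solve Keq expr → x = -0.004999; check Q = 1.0760e-04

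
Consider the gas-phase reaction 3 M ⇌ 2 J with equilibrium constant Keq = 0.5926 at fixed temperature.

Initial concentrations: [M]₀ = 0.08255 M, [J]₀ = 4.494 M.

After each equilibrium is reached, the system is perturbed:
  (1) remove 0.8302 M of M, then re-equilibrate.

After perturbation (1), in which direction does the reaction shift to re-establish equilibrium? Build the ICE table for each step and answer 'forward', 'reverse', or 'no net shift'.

Q₀ = 3.5902e+04 vs Keq = 0.5926 ⇒ Q>K, reverse
Step 1:
                  M         J
  I         0.08255     4.494
  C           2.353    -1.568
  E           2.435     2.926
  solve Keq expr → x = -0.7842; check Q = 0.5926
Then remove 0.8302 M of M.
Step 2:
                  M         J
  I           1.605     2.926
  C           0.602   -0.4014
  E           2.207     2.524
  solve Keq expr → x = -0.2007; check Q = 0.5926

Direction: reverse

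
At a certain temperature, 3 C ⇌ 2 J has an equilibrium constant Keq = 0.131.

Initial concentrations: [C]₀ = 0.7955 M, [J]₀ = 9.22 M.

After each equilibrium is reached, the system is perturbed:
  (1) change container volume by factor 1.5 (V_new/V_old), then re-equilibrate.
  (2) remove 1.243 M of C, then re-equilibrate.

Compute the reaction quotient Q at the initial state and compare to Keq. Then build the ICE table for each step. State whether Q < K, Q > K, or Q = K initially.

Q₀ = 168.9; Q > K (proceeds reverse)

Q₀ = 168.9 vs Keq = 0.131 ⇒ Q>K, reverse
Step 1:
                    C           J
  I            0.7955        9.22
  C             5.419      -3.613
  E             6.215       5.607
  solve Keq expr → x = -1.806; check Q = 0.131
Then change container volume by factor 1.5 (V_new/V_old).
Step 2:
                    C           J
  I             4.143       3.738
  C            0.3818     -0.2545
  E             4.525       3.484
  solve Keq expr → x = -0.1273; check Q = 0.131
Then remove 1.243 M of C.
Step 3:
                    C           J
  I             3.282       3.484
  C            0.7804     -0.5203
  E             4.062       2.963
  solve Keq expr → x = -0.2601; check Q = 0.131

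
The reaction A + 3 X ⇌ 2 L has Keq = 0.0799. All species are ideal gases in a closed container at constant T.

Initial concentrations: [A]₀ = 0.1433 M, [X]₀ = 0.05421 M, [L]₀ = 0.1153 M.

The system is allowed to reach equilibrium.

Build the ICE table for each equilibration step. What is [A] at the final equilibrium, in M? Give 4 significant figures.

[A]_eq = 0.195 M

Q₀ = 582.3 vs Keq = 0.0799 ⇒ Q>K, reverse
Step 1:
                  A         X         L
  init       0.1433   0.05421    0.1153
  Δ         0.05168     0.155   -0.1034
  eq          0.195    0.2092   0.01195
  solve Keq expr → x = -0.05168; check Q = 0.0799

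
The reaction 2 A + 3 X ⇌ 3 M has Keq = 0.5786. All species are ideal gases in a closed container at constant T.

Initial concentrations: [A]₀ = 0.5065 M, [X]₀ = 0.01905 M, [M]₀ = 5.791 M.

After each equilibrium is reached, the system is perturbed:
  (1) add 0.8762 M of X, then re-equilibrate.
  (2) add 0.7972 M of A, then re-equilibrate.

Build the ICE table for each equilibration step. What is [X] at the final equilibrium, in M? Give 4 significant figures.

[X]_eq = 2.649 M

Q₀ = 1.0950e+08 vs Keq = 0.5786 ⇒ Q>K, reverse
Step 1:
                   A          X          M
  init        0.5065    0.01905      5.791
  Δ            1.617      2.426     -2.426
  eq           2.124      2.445      3.365
  solve Keq expr → x = -0.8085; check Q = 0.5786
Then add 0.8762 M of X.
Step 2:
                   A          X          M
  init         2.124      3.321      3.365
  Δ          -0.2479    -0.3719     0.3719
  eq           1.876      2.949      3.737
  solve Keq expr → x = 0.124; check Q = 0.5786
Then add 0.7972 M of A.
Step 3:
                   A          X          M
  init         2.673      2.949      3.737
  Δ          -0.1998    -0.2997     0.2997
  eq           2.473      2.649      4.037
  solve Keq expr → x = 0.09991; check Q = 0.5786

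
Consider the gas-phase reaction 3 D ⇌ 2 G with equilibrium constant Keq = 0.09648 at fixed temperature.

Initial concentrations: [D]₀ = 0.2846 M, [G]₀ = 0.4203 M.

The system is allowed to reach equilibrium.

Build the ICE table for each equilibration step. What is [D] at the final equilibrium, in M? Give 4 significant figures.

[D]_eq = 0.6633 M

Q₀ = 7.663 vs Keq = 0.09648 ⇒ Q>K, reverse
Step 1:
                  D         G
  Initial    0.2846    0.4203
  Change     0.3787   -0.2525
  Equil      0.6633    0.1678
  solve Keq expr → x = -0.1262; check Q = 0.09648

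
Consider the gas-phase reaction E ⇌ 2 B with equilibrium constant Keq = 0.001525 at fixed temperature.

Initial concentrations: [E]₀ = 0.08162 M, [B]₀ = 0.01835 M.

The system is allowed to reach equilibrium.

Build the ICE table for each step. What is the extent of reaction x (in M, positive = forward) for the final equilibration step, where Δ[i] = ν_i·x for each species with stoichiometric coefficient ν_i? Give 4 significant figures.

Q₀ = 0.004125 vs Keq = 0.001525 ⇒ Q>K, reverse
Step 1:
                  E         B
  Initial   0.08162   0.01835
  Change   0.003479 -0.006958
  Equil      0.0851   0.01139
  solve Keq expr → x = -0.003479; check Q = 0.001525

x = -0.003479 M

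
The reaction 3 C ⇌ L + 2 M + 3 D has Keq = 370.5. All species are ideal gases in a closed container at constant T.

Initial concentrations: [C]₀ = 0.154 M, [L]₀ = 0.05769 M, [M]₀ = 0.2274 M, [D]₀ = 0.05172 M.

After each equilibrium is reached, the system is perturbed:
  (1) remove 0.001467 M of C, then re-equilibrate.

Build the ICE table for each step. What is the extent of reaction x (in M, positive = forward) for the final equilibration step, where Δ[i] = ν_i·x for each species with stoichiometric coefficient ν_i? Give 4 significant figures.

x = -4.6741e-04 M

Q₀ = 1.1300e-04 vs Keq = 370.5 ⇒ Q<K, forward
Step 1:
                    C           L           M           D
  init          0.154     0.05769      0.2274     0.05172
  Δ           -0.1478     0.04925      0.0985      0.1478
  eq         0.006243      0.1069      0.3259      0.1995
  solve Keq expr → x = 0.04925; check Q = 370.5
Then remove 0.001467 M of C.
Step 2:
                    C           L           M           D
  init       0.004776      0.1069      0.3259      0.1995
  Δ          0.001402 -4.6741e-04 -9.3482e-04   -0.001402
  eq         0.006178      0.1065       0.325      0.1981
  solve Keq expr → x = -4.6741e-04; check Q = 370.5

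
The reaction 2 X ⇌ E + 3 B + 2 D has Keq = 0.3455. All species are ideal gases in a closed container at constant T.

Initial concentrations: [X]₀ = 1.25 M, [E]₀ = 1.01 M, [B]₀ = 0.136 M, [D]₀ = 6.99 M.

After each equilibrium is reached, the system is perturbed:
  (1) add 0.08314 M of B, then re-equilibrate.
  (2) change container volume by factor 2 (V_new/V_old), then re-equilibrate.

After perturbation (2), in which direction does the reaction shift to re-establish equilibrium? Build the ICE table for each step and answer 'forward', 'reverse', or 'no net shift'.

Q₀ = 0.07945 vs Keq = 0.3455 ⇒ Q<K, forward
Step 1:
                    X           E           B           D
  I              1.25        1.01       0.136        6.99
  C          -0.05135     0.02568     0.07703     0.05135
  E             1.199       1.036       0.213       7.041
  solve Keq expr → x = 0.02568; check Q = 0.3455
Then add 0.08314 M of B.
Step 2:
                    X           E           B           D
  I             1.199       1.036      0.2962       7.041
  C           0.04965    -0.02483    -0.07448    -0.04965
  E             1.248       1.011      0.2217       6.992
  solve Keq expr → x = -0.02483; check Q = 0.3455
Then change container volume by factor 2 (V_new/V_old).
Step 3:
                    X           E           B           D
  I            0.6242      0.5054      0.1108       3.496
  C          -0.08727     0.04363      0.1309     0.08727
  E            0.5369      0.5491      0.2417       3.583
  solve Keq expr → x = 0.04363; check Q = 0.3455

Direction: forward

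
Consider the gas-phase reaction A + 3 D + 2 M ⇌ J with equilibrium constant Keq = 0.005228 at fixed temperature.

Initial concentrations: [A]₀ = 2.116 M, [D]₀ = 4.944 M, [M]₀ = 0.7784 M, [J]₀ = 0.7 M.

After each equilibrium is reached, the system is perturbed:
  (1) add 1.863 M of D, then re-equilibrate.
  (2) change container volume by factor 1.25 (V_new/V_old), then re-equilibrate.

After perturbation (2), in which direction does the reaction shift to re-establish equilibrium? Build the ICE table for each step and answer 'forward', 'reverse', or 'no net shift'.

Q₀ = 0.004518 vs Keq = 0.005228 ⇒ Q<K, forward
Step 1:
                  A         D         M         J
  init        2.116     4.944    0.7784       0.7
  Δ        -0.01628  -0.04884  -0.03256   0.01628
  eq            2.1     4.895    0.7458    0.7163
  solve Keq expr → x = 0.01628; check Q = 0.005228
Then add 1.863 M of D.
Step 2:
                  A         D         M         J
  init          2.1     6.758    0.7458    0.7163
  Δ         -0.1026   -0.3079   -0.2052    0.1026
  eq          1.997      6.45    0.5406    0.8189
  solve Keq expr → x = 0.1026; check Q = 0.005228
Then change container volume by factor 1.25 (V_new/V_old).
Step 3:
                  A         D         M         J
  init        1.598      5.16    0.4325    0.6551
  Δ         0.09612    0.2884    0.1922  -0.09612
  eq          1.694     5.449    0.6247     0.559
  solve Keq expr → x = -0.09612; check Q = 0.005228

Direction: reverse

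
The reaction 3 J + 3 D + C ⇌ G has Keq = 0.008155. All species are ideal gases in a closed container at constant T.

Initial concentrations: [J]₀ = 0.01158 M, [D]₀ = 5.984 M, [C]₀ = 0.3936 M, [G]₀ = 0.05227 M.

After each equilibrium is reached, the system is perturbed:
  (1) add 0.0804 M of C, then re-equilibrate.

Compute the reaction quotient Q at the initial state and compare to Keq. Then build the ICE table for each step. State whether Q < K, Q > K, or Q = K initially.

Q₀ = 399.1; Q > K (proceeds reverse)

Q₀ = 399.1 vs Keq = 0.008155 ⇒ Q>K, reverse
Step 1:
                  J         D         C         G
  Initial   0.01158     5.984    0.3936   0.05227
  Change     0.1469    0.1469   0.04896  -0.04896
  Equil      0.1585     6.131    0.4426  0.003309
  solve Keq expr → x = -0.04896; check Q = 0.008155
Then add 0.0804 M of C.
Step 2:
                  J         D         C         G
  Initial    0.1585     6.131     0.523  0.003309
  Change  -0.001463 -0.001463 -4.8763e-04 4.8763e-04
  Equil       0.157     6.129    0.5225  0.003797
  solve Keq expr → x = 4.8763e-04; check Q = 0.008155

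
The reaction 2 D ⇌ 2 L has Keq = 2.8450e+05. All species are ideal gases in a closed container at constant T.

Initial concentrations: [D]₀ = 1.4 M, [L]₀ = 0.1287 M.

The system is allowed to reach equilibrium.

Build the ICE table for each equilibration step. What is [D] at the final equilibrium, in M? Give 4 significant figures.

[D]_eq = 0.002861 M

Q₀ = 0.008451 vs Keq = 2.8450e+05 ⇒ Q<K, forward
Step 1:
                    D           L
  I               1.4      0.1287
  C            -1.397       1.397
  E          0.002861       1.526
  solve Keq expr → x = 0.6986; check Q = 2.8450e+05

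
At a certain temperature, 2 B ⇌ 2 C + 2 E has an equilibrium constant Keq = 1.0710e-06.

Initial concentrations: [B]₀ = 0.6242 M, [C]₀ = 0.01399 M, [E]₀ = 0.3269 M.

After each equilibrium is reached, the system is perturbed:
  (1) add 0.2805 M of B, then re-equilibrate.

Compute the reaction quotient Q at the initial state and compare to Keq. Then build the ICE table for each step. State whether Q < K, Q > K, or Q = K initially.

Q₀ = 5.3681e-05; Q > K (proceeds reverse)

Q₀ = 5.3681e-05 vs Keq = 1.0710e-06 ⇒ Q>K, reverse
Step 1:
                  B         C         E
  Initial    0.6242   0.01399    0.3269
  Change     0.0119   -0.0119   -0.0119
  Equil      0.6361   0.00209     0.315
  solve Keq expr → x = -0.00595; check Q = 1.0710e-06
Then add 0.2805 M of B.
Step 2:
                  B         C         E
  Initial    0.9166   0.00209     0.315
  Change  -9.0989e-04 9.0989e-04 9.0989e-04
  Equil      0.9157     0.003    0.3159
  solve Keq expr → x = 4.5495e-04; check Q = 1.0710e-06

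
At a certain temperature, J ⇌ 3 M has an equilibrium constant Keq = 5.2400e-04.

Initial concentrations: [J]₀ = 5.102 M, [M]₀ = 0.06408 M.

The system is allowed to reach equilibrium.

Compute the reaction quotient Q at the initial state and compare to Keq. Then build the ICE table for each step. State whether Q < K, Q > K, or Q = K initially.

Q₀ = 5.1574e-05 vs Keq = 5.2400e-04 ⇒ Q<K, forward
Step 1:
                  J         M
  Initial     5.102   0.06408
  Change   -0.02483   0.07448
  Equil       5.077    0.1386
  solve Keq expr → x = 0.02483; check Q = 5.2400e-04

Q₀ = 5.1574e-05; Q < K (proceeds forward)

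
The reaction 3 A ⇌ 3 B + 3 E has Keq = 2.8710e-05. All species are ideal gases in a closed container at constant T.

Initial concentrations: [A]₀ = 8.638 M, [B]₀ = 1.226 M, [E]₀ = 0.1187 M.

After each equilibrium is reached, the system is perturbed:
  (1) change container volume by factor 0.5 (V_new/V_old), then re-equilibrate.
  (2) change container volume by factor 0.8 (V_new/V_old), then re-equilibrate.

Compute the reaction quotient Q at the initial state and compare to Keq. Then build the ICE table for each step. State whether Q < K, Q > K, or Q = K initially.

Q₀ = 4.7817e-06; Q < K (proceeds forward)

Q₀ = 4.7817e-06 vs Keq = 2.8710e-05 ⇒ Q<K, forward
Step 1:
                    A           B           E
  Initial       8.638       1.226      0.1187
  Change     -0.08166     0.08166     0.08166
  Equil         8.556       1.308      0.2004
  solve Keq expr → x = 0.02722; check Q = 2.8710e-05
Then change container volume by factor 0.5 (V_new/V_old).
Step 2:
                    A           B           E
  Initial       17.11       2.615      0.4007
  Change        0.183      -0.183      -0.183
  Equil          17.3       2.432      0.2177
  solve Keq expr → x = -0.06099; check Q = 2.8710e-05
Then change container volume by factor 0.8 (V_new/V_old).
Step 3:
                    A           B           E
  Initial       21.62        3.04      0.2722
  Change      0.05026    -0.05026    -0.05026
  Equil         21.67        2.99      0.2219
  solve Keq expr → x = -0.01675; check Q = 2.8710e-05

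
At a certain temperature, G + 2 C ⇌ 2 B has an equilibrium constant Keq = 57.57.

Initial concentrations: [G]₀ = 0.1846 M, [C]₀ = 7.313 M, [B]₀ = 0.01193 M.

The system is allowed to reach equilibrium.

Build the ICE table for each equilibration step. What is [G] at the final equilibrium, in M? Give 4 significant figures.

Q₀ = 1.4416e-05 vs Keq = 57.57 ⇒ Q<K, forward
Step 1:
                  G         C         B
  init       0.1846     7.313   0.01193
  Δ         -0.1845   -0.3691    0.3691
  eq      5.2300e-05     6.944     0.381
  solve Keq expr → x = 0.1845; check Q = 57.57

[G]_eq = 5.2300e-05 M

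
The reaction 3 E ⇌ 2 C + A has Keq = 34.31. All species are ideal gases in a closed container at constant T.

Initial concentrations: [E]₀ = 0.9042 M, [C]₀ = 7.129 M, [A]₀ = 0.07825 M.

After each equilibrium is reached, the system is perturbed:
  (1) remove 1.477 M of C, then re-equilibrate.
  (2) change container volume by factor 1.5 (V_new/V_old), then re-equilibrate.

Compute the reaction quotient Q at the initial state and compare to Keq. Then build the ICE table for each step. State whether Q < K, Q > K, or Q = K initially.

Q₀ = 5.38; Q < K (proceeds forward)

Q₀ = 5.38 vs Keq = 34.31 ⇒ Q<K, forward
Step 1:
                    E           C           A
  init         0.9042       7.129     0.07825
  Δ           -0.2661      0.1774     0.08871
  eq           0.6381       7.306       0.167
  solve Keq expr → x = 0.08871; check Q = 34.31
Then remove 1.477 M of C.
Step 2:
                    E           C           A
  init         0.6381       5.829       0.167
  Δ          -0.06397     0.04264     0.02132
  eq           0.5741       5.872      0.1883
  solve Keq expr → x = 0.02132; check Q = 34.31
Then change container volume by factor 1.5 (V_new/V_old).
Step 3:
                    E           C           A
  init         0.3827       3.915      0.1255
  Δ                 0           0           0
  eq           0.3827       3.915      0.1255
  solve Keq expr → x = 0; check Q = 34.31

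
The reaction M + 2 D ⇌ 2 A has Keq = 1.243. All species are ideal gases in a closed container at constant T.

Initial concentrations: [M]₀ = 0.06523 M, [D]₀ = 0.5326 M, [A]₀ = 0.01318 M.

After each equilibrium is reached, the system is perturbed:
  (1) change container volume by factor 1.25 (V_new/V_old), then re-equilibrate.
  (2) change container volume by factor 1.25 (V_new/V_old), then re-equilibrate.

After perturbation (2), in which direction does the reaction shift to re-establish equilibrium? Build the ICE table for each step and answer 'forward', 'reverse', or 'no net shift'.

Direction: reverse

Q₀ = 0.009388 vs Keq = 1.243 ⇒ Q<K, forward
Step 1:
                   M          D          A
  Initial    0.06523     0.5326    0.01318
  Change    -0.03667   -0.07335    0.07335
  Equil      0.02856     0.4593    0.08653
  solve Keq expr → x = 0.03667; check Q = 1.243
Then change container volume by factor 1.25 (V_new/V_old).
Step 2:
                   M          D          A
  Initial    0.02285     0.3674    0.06922
  Change    0.001987   0.003974  -0.003974
  Equil      0.02483     0.3714    0.06525
  solve Keq expr → x = -0.001987; check Q = 1.243
Then change container volume by factor 1.25 (V_new/V_old).
Step 3:
                   M          D          A
  Initial    0.01987     0.2971     0.0522
  Change    0.001584   0.003168  -0.003168
  Equil      0.02145     0.3003    0.04903
  solve Keq expr → x = -0.001584; check Q = 1.243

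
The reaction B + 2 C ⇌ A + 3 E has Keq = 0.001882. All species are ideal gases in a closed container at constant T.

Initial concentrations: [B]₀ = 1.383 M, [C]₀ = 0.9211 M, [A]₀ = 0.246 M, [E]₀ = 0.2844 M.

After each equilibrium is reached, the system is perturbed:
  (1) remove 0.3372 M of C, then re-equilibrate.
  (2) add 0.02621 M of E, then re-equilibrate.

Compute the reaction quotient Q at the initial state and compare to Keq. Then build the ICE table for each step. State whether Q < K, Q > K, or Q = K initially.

Q₀ = 0.004823 vs Keq = 0.001882 ⇒ Q>K, reverse
Step 1:
                    B           C           A           E
  Initial       1.383      0.9211       0.246      0.2844
  Change      0.02093     0.04185    -0.02093    -0.06278
  Equil         1.404       0.963      0.2251      0.2216
  solve Keq expr → x = -0.02093; check Q = 0.001882
Then remove 0.3372 M of C.
Step 2:
                    B           C           A           E
  Initial       1.404      0.6258      0.2251      0.2216
  Change      0.01513     0.03025    -0.01513    -0.04538
  Equil         1.419       0.656      0.2099      0.1762
  solve Keq expr → x = -0.01513; check Q = 0.001882
Then add 0.02621 M of E.
Step 3:
                    B           C           A           E
  Initial       1.419       0.656      0.2099      0.2025
  Change     0.007103     0.01421   -0.007103    -0.02131
  Equil         1.426      0.6702      0.2028      0.1811
  solve Keq expr → x = -0.007103; check Q = 0.001882

Q₀ = 0.004823; Q > K (proceeds reverse)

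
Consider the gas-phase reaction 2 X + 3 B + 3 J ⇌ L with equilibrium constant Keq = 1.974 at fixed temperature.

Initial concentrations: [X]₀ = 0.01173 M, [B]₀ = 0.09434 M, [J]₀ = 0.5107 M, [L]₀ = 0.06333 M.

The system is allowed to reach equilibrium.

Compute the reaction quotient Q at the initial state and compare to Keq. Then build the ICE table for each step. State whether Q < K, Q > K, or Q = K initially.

Q₀ = 4.1156e+06 vs Keq = 1.974 ⇒ Q>K, reverse
Step 1:
                  X         B         J         L
  init      0.01173   0.09434    0.5107   0.06333
  Δ          0.1261    0.1891    0.1891  -0.06304
  eq         0.1378    0.2835    0.6998 2.9259e-04
  solve Keq expr → x = -0.06304; check Q = 1.974

Q₀ = 4.1156e+06; Q > K (proceeds reverse)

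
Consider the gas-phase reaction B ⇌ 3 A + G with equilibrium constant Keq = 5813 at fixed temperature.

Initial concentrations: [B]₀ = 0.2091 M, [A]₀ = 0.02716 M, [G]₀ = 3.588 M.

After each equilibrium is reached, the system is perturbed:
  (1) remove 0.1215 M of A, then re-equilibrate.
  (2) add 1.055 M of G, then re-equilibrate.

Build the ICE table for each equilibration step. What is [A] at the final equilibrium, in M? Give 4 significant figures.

Q₀ = 3.4379e-04 vs Keq = 5813 ⇒ Q<K, forward
Step 1:
                  B         A         G
  I          0.2091   0.02716     3.588
  C         -0.2089    0.6268    0.2089
  E       1.8264e-04    0.6539     3.797
  solve Keq expr → x = 0.2089; check Q = 5813
Then remove 0.1215 M of A.
Step 2:
                  B         A         G
  I       1.8264e-04    0.5324     3.797
  C       -8.3918e-05 2.5175e-04 8.3918e-05
  E       9.8719e-05    0.5327     3.797
  solve Keq expr → x = 8.3918e-05; check Q = 5813
Then add 1.055 M of G.
Step 3:
                  B         A         G
  I       9.8719e-05    0.5327     4.852
  C       2.7370e-05 -8.2110e-05 -2.7370e-05
  E       1.2609e-04    0.5326     4.852
  solve Keq expr → x = -2.7370e-05; check Q = 5813

[A]_eq = 0.5326 M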